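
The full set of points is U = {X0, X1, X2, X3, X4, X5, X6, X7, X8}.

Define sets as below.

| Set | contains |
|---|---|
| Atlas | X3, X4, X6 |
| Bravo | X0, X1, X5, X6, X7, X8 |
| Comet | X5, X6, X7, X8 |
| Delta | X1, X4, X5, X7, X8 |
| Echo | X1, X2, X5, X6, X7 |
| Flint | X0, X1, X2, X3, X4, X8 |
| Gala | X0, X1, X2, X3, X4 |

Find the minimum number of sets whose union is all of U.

2

Bravo and Flint cover everything between them: the union {X0, X1, X2, X3, X4, X5, X6, X7, X8} is all of U.
No single set has all 9 points (the largest, Bravo, has 6), so 2 is optimal.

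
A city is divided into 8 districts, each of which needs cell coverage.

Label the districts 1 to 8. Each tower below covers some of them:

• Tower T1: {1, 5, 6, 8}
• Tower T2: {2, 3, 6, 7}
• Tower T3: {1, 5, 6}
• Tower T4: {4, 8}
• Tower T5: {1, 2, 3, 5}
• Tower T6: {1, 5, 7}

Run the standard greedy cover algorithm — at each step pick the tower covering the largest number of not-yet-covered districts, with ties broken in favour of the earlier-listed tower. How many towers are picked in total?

3

Greedy: pick T1 (covers 4 new) → pick T2 (covers 3 new) → pick T4 (covers 1 new). Total picks: 3.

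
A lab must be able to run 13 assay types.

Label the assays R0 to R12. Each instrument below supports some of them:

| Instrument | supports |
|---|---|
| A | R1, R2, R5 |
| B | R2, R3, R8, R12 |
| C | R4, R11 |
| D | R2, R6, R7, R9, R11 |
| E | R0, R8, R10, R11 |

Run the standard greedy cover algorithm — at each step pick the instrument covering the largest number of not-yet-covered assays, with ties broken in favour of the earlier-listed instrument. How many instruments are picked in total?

5

Greedy: pick D (covers 5 new) → pick B (covers 3 new) → pick A (covers 2 new) → pick E (covers 2 new) → pick C (covers 1 new). Total picks: 5.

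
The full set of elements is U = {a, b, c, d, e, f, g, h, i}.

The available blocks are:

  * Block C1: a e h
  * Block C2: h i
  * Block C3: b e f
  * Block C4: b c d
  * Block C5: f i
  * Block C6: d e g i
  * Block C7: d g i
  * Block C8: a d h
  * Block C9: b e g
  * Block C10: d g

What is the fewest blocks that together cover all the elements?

C1, C4, C5, and C9 cover everything between them: the union {a, b, c, d, e, f, g, h, i} is all of U.
No 3 of the 10 blocks cover everything (all 120 combinations miss at least one element), so 4 is optimal.

4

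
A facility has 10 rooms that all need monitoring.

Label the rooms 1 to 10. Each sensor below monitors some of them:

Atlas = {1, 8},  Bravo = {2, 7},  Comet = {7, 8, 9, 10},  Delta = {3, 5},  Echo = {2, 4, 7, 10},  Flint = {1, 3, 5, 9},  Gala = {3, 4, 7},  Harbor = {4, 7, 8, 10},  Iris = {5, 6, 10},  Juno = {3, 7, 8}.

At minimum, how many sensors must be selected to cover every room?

Comet and Echo and Flint and Iris together: Comet ∪ Echo ∪ Flint ∪ Iris = {1, 2, 3, 4, 5, 6, 7, 8, 9, 10} — every room is covered.
Only Iris contains 6, so Iris is forced; the remaining 7 rooms need at least 3 more sensors (each remaining sensor adds at most 3) — so at least 4 sensors are needed, and 4 is optimal.

4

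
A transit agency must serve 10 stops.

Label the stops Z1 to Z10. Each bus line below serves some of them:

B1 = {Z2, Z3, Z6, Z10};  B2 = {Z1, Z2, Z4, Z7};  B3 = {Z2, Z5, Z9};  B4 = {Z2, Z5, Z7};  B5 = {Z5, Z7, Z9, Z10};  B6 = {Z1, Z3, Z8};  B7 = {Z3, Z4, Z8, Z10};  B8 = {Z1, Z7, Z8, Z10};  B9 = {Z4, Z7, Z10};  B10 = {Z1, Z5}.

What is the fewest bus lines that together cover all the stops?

B1 and B3 and B6 and B9 together: B1 ∪ B3 ∪ B6 ∪ B9 = {Z1, Z2, Z3, Z4, Z5, Z6, Z7, Z8, Z9, Z10} — every stop is covered.
No 3 of the 10 bus lines cover everything (all 120 combinations miss at least one stop), so 4 is optimal.

4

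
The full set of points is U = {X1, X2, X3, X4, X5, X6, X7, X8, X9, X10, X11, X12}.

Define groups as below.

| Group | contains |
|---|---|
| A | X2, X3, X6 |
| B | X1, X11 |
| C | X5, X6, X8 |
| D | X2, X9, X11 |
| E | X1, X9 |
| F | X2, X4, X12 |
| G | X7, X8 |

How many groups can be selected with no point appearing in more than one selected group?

3

C, E, F are pairwise disjoint (C={X5,X6,X8}; E={X1,X9}; F={X2,X4,X12}).
Every remaining group overlaps one of these, and no 4 of the listed groups are pairwise disjoint, so 3 is the maximum.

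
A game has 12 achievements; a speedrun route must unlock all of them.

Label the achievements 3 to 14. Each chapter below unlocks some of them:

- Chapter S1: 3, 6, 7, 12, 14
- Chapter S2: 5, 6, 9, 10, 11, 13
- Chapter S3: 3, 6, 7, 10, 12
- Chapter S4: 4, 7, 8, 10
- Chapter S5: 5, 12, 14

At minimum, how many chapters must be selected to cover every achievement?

Take {S1, S2, S4}. Their union is {3, 4, 5, 6, 7, 8, 9, 10, 11, 12, 13, 14}, which is all 12 achievements.
Only S4 contains 4, so S4 is forced; the remaining 8 achievements need at least 2 more chapters (each remaining chapter adds at most 5) — so at least 3 chapters are needed, and 3 is optimal.

3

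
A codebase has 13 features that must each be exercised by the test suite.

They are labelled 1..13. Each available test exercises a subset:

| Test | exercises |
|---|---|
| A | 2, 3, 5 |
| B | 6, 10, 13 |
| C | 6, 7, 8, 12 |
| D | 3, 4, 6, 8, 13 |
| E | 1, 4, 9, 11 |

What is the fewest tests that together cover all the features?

4

Take {A, B, C, E}. Their union is {1, 2, 3, 4, 5, 6, 7, 8, 9, 10, 11, 12, 13}, which is all 13 features.
Only E contains 1, so E is forced; the remaining 9 features need at least 3 more tests (each remaining test adds at most 4) — so at least 4 tests are needed, and 4 is optimal.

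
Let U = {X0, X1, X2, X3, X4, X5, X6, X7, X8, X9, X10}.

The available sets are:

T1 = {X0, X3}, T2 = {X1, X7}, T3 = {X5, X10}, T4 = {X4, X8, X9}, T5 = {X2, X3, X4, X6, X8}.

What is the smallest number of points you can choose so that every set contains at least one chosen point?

4

Take H = {X1, X3, X9, X10}. Each listed set contains at least one of these, so H is a hitting set of size 4.
The sets T1, T2, T3, T4 are pairwise disjoint, so any hitting set needs a separate point for each — at least 4. Hence 4 is optimal.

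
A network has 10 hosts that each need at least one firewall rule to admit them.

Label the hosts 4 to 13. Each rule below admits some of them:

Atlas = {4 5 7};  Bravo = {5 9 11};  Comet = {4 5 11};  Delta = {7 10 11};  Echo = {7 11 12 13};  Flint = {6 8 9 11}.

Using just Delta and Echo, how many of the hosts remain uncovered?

Union of Delta, Echo = {7, 10, 11, 12, 13}.
Not covered: 4, 5, 6, 8, 9 — 5 hosts.

5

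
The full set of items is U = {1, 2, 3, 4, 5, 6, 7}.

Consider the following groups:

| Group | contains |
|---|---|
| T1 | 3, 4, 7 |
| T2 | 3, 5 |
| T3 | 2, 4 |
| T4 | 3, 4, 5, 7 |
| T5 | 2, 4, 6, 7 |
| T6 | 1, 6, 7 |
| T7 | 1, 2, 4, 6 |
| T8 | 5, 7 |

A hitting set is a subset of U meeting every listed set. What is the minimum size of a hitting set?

The 3 items {4, 5, 6} hit every group.
The groups T2, T3, T6 are pairwise disjoint, so any hitting set needs a separate item for each — at least 3. Hence 3 is optimal.

3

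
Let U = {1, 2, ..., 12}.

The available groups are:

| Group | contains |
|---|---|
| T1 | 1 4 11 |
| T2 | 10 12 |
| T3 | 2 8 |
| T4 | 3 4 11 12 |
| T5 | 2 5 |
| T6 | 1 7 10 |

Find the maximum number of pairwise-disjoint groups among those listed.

T4, T5, T6 are pairwise disjoint (T4={3,4,11,12}; T5={2,5}; T6={1,7,10}).
Every remaining group overlaps one of these, and no 4 of the listed groups are pairwise disjoint, so 3 is the maximum.

3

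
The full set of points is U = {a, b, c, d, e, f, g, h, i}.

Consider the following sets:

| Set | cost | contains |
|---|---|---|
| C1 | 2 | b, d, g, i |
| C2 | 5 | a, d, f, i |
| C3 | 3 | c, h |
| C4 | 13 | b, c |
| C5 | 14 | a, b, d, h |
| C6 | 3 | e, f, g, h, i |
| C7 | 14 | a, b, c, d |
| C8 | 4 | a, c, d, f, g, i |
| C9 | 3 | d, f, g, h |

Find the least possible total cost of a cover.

C1, C6, C8 together cover every point (C1 ∪ C6 ∪ C8 = {a, b, c, d, e, f, g, h, i}); total cost 2 + 3 + 4 = 9.
No covering selection has total cost below 9.

9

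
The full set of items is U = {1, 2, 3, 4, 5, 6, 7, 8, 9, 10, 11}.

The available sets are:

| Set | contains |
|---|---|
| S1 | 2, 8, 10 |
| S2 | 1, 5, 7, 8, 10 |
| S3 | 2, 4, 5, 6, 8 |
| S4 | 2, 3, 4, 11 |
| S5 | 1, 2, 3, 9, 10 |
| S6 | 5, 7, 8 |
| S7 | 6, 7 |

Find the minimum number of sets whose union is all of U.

S2 and S4 and S5 and S7 together: S2 ∪ S4 ∪ S5 ∪ S7 = {1, 2, 3, 4, 5, 6, 7, 8, 9, 10, 11} — every item is covered.
No 3 of the 7 sets cover everything (all 35 combinations miss at least one item), so 4 is optimal.

4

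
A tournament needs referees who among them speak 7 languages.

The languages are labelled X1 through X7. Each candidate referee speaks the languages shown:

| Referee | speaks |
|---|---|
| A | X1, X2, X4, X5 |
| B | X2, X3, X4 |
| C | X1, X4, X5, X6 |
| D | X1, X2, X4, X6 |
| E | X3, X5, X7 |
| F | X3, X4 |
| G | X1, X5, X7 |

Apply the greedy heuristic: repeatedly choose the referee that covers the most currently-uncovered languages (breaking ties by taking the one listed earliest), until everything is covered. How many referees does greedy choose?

Greedy: pick A (covers 4 new) → pick E (covers 2 new) → pick C (covers 1 new). Total picks: 3.
(The true minimum cover uses only 2 referees, so greedy is not optimal here.)

3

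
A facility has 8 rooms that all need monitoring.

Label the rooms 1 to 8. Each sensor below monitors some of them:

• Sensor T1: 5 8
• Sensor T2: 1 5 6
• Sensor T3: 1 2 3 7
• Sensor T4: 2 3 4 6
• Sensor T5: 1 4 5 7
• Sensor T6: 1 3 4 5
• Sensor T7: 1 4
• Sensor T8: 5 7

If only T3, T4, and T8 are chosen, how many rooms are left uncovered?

1

Union of T3, T4, T8 = {1, 2, 3, 4, 5, 6, 7}.
Not covered: 8 — 1 room.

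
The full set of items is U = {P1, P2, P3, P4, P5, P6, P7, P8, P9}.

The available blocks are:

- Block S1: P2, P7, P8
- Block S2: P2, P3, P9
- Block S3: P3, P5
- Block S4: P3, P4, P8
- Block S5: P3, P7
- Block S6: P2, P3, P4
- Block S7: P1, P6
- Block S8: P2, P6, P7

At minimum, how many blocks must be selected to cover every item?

5

Take {S2, S3, S4, S5, S7}. Their union is {P1, P2, P3, P4, P5, P6, P7, P8, P9}, which is all 9 items.
No 4 of the 8 blocks cover everything (all 70 combinations miss at least one item), so 5 is optimal.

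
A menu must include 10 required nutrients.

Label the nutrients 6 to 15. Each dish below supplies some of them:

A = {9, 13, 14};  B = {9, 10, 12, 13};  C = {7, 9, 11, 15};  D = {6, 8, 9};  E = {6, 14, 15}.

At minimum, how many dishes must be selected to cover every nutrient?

Take {A, B, C, D}. Their union is {6, 7, 8, 9, 10, 11, 12, 13, 14, 15}, which is all 10 nutrients.
Only D contains 8, so D is forced; the remaining 7 nutrients need at least 3 more dishes (each remaining dish adds at most 3) — so at least 4 dishes are needed, and 4 is optimal.

4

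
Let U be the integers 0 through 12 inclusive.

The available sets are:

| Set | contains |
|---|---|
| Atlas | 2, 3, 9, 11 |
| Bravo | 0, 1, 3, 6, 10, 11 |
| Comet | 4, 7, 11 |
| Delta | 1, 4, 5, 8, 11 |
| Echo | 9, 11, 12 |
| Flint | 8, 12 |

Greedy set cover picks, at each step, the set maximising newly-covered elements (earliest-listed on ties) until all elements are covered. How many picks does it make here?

Greedy: pick Bravo (covers 6 new) → pick Delta (covers 3 new) → pick Atlas (covers 2 new) → pick Comet (covers 1 new) → pick Echo (covers 1 new). Total picks: 5.

5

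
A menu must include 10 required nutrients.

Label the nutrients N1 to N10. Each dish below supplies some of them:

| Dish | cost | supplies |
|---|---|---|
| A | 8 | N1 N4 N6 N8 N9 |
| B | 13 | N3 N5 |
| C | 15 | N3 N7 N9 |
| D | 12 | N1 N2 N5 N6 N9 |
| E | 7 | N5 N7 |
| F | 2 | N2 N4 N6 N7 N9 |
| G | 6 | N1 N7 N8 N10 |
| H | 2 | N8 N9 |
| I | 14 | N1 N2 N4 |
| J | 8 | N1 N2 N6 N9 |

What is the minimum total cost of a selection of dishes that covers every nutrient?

21

B, F, G together cover every nutrient (B ∪ F ∪ G = {N1, N2, N3, N4, N5, N6, N7, N8, N9, N10}); total cost 13 + 2 + 6 = 21.
No covering selection has total cost below 21.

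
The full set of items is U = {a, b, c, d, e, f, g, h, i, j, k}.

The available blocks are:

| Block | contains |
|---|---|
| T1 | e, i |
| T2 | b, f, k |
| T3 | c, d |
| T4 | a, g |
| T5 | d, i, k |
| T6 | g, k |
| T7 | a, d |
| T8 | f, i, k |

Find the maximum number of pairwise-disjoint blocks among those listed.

4

T1, T2, T3, T4 are pairwise disjoint (T1={e,i}; T2={b,f,k}; T3={c,d}; T4={a,g}).
Every remaining block overlaps one of these, and no 5 of the listed blocks are pairwise disjoint, so 4 is the maximum.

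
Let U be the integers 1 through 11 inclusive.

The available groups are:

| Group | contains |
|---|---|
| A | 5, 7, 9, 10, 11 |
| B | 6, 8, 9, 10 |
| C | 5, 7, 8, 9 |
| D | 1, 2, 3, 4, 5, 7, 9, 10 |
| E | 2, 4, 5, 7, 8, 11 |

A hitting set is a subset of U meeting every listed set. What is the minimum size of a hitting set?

The 2 points {2, 9} hit every group.
No single point lies in every group, so at least 2 are needed and 2 is optimal.

2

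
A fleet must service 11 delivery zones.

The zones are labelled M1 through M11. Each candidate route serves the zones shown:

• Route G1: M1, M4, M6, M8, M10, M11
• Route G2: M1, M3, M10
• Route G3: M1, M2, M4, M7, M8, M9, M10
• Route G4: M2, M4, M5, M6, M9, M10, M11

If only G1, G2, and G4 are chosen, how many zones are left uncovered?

1

Union of G1, G2, G4 = {M1, M2, M3, M4, M5, M6, M8, M9, M10, M11}.
Not covered: M7 — 1 zone.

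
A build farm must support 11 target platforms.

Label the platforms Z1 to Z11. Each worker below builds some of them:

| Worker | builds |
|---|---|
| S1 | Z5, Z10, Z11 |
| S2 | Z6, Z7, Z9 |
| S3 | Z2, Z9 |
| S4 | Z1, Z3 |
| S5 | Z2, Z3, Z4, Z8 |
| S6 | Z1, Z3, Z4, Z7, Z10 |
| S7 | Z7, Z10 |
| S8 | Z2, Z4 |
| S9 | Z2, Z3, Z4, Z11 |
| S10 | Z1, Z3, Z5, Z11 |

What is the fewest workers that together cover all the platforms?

Take {S1, S2, S4, S5}. Their union is {Z1, Z2, Z3, Z4, Z5, Z6, Z7, Z8, Z9, Z10, Z11}, which is all 11 platforms.
Only S5 contains Z8, so S5 is forced; the remaining 7 platforms need at least 3 more workers (each remaining worker adds at most 3) — so at least 4 workers are needed, and 4 is optimal.

4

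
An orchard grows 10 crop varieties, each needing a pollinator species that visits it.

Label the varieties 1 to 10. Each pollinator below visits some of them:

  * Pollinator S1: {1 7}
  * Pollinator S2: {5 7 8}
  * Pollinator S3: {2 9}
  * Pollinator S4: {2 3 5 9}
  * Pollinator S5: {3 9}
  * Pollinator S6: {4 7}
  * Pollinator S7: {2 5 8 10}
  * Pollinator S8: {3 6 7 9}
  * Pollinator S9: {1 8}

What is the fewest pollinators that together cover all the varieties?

4

S1 and S6 and S7 and S8 together: S1 ∪ S6 ∪ S7 ∪ S8 = {1, 2, 3, 4, 5, 6, 7, 8, 9, 10} — every variety is covered.
No 3 of the 9 pollinators cover everything (all 84 combinations miss at least one variety), so 4 is optimal.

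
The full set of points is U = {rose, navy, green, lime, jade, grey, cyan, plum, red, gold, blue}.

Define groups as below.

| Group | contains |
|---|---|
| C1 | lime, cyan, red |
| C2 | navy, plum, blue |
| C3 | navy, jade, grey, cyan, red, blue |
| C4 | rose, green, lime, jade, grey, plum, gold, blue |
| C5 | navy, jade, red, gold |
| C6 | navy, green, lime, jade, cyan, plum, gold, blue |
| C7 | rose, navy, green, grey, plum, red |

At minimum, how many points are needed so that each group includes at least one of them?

The 2 points {navy, lime} hit every group.
The groups C1, C2 are pairwise disjoint, so any hitting set needs a separate point for each — at least 2. Hence 2 is optimal.

2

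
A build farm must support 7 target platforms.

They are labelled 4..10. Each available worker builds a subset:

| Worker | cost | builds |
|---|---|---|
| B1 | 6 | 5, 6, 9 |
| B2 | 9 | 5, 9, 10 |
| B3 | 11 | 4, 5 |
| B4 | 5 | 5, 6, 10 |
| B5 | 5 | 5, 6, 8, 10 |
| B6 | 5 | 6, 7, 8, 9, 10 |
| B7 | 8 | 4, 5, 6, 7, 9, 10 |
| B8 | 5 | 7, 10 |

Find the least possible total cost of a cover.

13

B6, B7 together cover every platform (B6 ∪ B7 = {4, 5, 6, 7, 8, 9, 10}); total cost 5 + 8 = 13.
No covering selection has total cost below 13.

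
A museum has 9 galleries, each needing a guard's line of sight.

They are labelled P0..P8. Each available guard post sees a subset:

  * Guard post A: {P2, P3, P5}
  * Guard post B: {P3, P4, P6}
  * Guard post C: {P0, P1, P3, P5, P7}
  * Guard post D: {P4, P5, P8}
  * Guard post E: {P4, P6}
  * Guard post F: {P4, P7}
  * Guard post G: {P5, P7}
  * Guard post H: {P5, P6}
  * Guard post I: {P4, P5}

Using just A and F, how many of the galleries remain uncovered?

4

Union of A, F = {P2, P3, P4, P5, P7}.
Not covered: P0, P1, P6, P8 — 4 galleries.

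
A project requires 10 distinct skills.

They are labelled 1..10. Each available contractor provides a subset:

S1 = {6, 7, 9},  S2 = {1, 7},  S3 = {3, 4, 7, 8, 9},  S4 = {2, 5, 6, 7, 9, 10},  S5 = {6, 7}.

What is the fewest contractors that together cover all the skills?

S2 and S3 and S4 together: S2 ∪ S3 ∪ S4 = {1, 2, 3, 4, 5, 6, 7, 8, 9, 10} — every skill is covered.
Only S2 contains 1, so S2 is forced; the remaining 8 skills need at least 2 more contractors (each remaining contractor adds at most 5) — so at least 3 contractors are needed, and 3 is optimal.

3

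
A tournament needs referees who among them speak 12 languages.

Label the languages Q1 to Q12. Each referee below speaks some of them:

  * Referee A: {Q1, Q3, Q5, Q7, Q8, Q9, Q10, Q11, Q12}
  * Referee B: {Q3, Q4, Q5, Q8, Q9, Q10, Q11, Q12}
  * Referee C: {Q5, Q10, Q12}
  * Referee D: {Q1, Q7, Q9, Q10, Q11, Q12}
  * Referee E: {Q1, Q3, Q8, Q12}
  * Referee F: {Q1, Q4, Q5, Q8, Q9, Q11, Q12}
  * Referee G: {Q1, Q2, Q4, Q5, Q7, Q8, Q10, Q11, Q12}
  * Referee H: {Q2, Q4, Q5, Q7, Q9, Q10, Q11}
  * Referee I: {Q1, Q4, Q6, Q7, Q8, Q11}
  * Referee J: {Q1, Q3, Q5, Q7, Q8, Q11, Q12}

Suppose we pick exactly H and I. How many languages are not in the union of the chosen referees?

Union of H, I = {Q1, Q2, Q4, Q5, Q6, Q7, Q8, Q9, Q10, Q11}.
Not covered: Q3, Q12 — 2 languages.

2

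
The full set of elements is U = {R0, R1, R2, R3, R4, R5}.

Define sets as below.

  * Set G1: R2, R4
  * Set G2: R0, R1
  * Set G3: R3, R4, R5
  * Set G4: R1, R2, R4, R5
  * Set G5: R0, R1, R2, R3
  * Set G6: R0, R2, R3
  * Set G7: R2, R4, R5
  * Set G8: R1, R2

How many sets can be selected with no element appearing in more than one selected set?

2

G3, G8 are pairwise disjoint (G3={R3,R4,R5}; G8={R1,R2}).
Every remaining set overlaps one of these, and no 3 of the listed sets are pairwise disjoint, so 2 is the maximum.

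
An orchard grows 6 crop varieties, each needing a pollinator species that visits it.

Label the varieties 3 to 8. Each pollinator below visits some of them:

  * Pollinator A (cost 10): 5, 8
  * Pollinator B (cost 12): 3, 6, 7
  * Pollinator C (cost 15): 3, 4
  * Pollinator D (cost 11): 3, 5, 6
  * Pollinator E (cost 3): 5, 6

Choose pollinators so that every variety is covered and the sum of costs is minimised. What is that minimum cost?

37

A, B, C together cover every variety (A ∪ B ∪ C = {3, 4, 5, 6, 7, 8}); total cost 10 + 12 + 15 = 37.
The greedy pick E, B, A, C costs 40; no covering selection beats 37.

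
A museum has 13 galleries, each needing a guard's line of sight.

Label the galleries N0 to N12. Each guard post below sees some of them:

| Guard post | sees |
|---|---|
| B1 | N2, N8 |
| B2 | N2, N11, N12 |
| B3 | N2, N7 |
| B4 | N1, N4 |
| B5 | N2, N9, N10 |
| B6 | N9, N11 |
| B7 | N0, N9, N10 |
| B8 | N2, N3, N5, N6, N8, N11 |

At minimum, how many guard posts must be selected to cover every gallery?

Take {B2, B3, B4, B7, B8}. Their union is {N0, N1, N2, N3, N4, N5, N6, N7, N8, N9, N10, N11, N12}, which is all 13 galleries.
No 4 of the 8 guard posts cover everything (all 70 combinations miss at least one gallery), so 5 is optimal.

5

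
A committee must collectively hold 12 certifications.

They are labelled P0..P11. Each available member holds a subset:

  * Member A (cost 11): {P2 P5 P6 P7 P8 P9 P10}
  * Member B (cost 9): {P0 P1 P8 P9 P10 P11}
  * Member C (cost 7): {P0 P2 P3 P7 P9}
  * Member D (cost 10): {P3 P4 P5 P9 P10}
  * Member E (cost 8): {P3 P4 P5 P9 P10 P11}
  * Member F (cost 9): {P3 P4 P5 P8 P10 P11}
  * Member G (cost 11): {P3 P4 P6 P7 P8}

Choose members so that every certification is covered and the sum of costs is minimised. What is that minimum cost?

A, B, E together cover every certification (A ∪ B ∪ E = {P0, P1, P2, P3, P4, P5, P6, P7, P8, P9, P10, P11}); total cost 11 + 9 + 8 = 28.
The greedy pick E, C, B, A costs 35; no covering selection beats 28.

28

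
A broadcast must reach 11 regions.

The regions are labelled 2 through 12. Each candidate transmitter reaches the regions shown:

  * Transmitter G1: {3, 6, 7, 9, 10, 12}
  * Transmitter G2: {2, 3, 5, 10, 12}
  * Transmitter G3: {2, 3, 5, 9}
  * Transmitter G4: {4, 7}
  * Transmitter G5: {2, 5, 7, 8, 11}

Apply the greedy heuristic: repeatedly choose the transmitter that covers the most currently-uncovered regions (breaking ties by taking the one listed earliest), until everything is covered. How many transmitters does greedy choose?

3

Greedy: pick G1 (covers 6 new) → pick G5 (covers 4 new) → pick G4 (covers 1 new). Total picks: 3.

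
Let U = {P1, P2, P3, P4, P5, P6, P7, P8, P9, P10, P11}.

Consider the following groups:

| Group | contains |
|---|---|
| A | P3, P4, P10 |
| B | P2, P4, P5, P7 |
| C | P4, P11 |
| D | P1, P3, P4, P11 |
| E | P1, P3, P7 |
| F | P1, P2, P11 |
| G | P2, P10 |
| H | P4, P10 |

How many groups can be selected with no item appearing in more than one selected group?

C, E, G are pairwise disjoint (C={P4,P11}; E={P1,P3,P7}; G={P2,P10}).
Every remaining group overlaps one of these, and no 4 of the listed groups are pairwise disjoint, so 3 is the maximum.

3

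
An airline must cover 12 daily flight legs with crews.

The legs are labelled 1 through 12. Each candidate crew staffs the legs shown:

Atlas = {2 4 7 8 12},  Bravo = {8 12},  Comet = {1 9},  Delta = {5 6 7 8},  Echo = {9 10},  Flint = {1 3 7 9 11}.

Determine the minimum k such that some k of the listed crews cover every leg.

4

Atlas and Delta and Echo and Flint together: Atlas ∪ Delta ∪ Echo ∪ Flint = {1, 2, 3, 4, 5, 6, 7, 8, 9, 10, 11, 12} — every leg is covered.
No 3 of the 6 crews cover everything (all 20 combinations miss at least one leg), so 4 is optimal.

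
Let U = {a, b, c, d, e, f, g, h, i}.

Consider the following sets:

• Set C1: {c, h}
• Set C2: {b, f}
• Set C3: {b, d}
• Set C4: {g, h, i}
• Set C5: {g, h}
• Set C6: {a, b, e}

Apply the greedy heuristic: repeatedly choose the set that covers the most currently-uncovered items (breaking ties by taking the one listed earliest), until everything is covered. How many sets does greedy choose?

5

Greedy: pick C4 (covers 3 new) → pick C6 (covers 3 new) → pick C1 (covers 1 new) → pick C2 (covers 1 new) → pick C3 (covers 1 new). Total picks: 5.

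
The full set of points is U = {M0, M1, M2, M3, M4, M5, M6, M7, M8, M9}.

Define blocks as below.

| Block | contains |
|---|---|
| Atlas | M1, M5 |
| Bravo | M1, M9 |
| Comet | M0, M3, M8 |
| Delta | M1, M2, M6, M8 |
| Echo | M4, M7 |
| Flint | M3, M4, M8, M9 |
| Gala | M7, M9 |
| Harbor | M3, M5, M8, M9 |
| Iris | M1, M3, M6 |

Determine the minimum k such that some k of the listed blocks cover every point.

4

Comet, Delta, Echo, and Harbor cover everything between them: the union {M0, M1, M2, M3, M4, M5, M6, M7, M8, M9} is all of U.
Only Comet contains M0, so Comet is forced; the remaining 7 points need at least 3 more blocks (each remaining block adds at most 3) — so at least 4 blocks are needed, and 4 is optimal.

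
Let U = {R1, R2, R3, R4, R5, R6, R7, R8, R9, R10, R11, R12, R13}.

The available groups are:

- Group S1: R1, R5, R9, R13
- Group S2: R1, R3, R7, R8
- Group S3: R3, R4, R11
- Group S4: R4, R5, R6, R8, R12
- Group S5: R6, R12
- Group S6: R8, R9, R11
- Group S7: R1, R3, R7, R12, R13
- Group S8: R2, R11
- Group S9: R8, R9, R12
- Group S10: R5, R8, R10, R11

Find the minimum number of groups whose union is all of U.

Take {S1, S2, S4, S8, S10}. Their union is {R1, R2, R3, R4, R5, R6, R7, R8, R9, R10, R11, R12, R13}, which is all 13 points.
No 4 of the 10 groups cover everything (all 210 combinations miss at least one point), so 5 is optimal.

5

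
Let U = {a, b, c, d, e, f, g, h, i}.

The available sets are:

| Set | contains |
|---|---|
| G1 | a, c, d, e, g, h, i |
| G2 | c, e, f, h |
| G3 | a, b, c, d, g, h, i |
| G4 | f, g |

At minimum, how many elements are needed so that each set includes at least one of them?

2

T = {d, f} meets every set (each contains at least one member of T), and |T| = 2.
No single element lies in every set, so at least 2 are needed and 2 is optimal.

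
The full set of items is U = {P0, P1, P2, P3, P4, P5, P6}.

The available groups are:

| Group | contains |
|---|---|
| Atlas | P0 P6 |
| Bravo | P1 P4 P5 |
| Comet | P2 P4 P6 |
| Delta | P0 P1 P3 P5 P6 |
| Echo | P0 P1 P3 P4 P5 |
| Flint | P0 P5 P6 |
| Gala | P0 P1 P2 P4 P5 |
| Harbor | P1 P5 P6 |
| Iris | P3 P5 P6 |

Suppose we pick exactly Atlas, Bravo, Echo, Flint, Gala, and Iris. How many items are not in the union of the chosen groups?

0

Union of Atlas, Bravo, Echo, Flint, Gala, Iris = {P0, P1, P2, P3, P4, P5, P6} — that's every item, so 0 are uncovered.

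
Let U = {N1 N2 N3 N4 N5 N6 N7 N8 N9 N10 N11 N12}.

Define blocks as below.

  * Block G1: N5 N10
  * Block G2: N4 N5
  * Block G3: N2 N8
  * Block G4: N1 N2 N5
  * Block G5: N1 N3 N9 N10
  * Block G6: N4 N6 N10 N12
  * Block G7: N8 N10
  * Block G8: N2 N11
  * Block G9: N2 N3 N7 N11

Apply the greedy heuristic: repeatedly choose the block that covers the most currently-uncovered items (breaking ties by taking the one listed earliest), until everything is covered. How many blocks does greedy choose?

Greedy: pick G5 (covers 4 new) → pick G6 (covers 3 new) → pick G9 (covers 3 new) → pick G1 (covers 1 new) → pick G3 (covers 1 new). Total picks: 5.

5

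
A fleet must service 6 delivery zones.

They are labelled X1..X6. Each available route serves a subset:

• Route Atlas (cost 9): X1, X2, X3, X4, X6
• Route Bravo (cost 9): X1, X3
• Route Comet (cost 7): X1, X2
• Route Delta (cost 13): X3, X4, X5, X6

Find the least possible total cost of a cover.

Comet, Delta together cover every zone (Comet ∪ Delta = {X1, X2, X3, X4, X5, X6}); total cost 7 + 13 = 20.
The greedy pick Atlas, Delta costs 22; no covering selection beats 20.

20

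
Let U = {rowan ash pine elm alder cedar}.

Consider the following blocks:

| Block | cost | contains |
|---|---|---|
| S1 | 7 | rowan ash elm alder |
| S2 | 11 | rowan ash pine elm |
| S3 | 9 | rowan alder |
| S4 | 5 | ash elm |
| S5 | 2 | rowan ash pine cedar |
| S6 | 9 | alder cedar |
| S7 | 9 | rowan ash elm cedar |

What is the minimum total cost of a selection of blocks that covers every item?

9

S1, S5 together cover every item (S1 ∪ S5 = {rowan, ash, pine, elm, alder, cedar}); total cost 7 + 2 = 9.
No covering selection has total cost below 9.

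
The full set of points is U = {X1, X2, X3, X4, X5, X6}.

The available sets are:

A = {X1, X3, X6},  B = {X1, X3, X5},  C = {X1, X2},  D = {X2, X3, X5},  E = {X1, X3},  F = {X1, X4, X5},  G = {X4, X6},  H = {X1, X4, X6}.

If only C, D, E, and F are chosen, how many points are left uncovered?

1

Union of C, D, E, F = {X1, X2, X3, X4, X5}.
Not covered: X6 — 1 point.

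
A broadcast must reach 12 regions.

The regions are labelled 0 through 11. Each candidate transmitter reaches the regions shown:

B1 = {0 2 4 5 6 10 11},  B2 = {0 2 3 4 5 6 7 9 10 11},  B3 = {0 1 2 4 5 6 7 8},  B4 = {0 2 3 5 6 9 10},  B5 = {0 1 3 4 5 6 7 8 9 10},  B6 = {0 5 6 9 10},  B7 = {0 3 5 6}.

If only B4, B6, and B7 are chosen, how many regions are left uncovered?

5

Union of B4, B6, B7 = {0, 2, 3, 5, 6, 9, 10}.
Not covered: 1, 4, 7, 8, 11 — 5 regions.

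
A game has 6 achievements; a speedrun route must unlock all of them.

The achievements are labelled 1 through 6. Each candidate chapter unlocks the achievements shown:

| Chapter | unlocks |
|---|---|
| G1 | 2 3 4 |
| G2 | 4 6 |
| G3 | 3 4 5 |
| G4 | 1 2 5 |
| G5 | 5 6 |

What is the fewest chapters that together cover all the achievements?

G3 and G4 and G5 together: G3 ∪ G4 ∪ G5 = {1, 2, 3, 4, 5, 6} — every achievement is covered.
Only G4 contains 1, so G4 is forced; the remaining 3 achievements need at least 2 more chapters (each remaining chapter adds at most 2) — so at least 3 chapters are needed, and 3 is optimal.

3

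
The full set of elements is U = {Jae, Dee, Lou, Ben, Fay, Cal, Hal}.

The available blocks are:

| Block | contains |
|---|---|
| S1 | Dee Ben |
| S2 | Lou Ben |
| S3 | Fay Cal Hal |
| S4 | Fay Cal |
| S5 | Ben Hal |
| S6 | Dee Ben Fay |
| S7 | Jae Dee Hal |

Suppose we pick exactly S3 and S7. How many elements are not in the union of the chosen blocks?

Union of S3, S7 = {Jae, Dee, Fay, Cal, Hal}.
Not covered: Lou, Ben — 2 elements.

2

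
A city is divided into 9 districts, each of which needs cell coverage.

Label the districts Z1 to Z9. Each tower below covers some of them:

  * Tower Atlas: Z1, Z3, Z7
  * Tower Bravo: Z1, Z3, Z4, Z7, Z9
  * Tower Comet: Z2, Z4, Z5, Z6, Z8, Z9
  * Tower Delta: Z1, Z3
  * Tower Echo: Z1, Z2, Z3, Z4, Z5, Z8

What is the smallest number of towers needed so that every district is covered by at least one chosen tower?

2

Bravo and Comet together: Bravo ∪ Comet = {Z1, Z2, Z3, Z4, Z5, Z6, Z7, Z8, Z9} — every district is covered.
No single tower has all 9 districts (the largest, Comet, has 6), so 2 is optimal.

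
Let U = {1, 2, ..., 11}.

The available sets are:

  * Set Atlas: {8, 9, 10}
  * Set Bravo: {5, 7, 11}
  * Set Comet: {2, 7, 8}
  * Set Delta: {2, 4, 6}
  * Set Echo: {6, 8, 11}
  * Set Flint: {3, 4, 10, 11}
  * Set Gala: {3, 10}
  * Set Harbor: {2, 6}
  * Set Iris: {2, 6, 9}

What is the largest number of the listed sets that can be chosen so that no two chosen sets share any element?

3

Bravo, Delta, Gala are pairwise disjoint (Bravo={5,7,11}; Delta={2,4,6}; Gala={3,10}).
Every remaining set overlaps one of these, and no 4 of the listed sets are pairwise disjoint, so 3 is the maximum.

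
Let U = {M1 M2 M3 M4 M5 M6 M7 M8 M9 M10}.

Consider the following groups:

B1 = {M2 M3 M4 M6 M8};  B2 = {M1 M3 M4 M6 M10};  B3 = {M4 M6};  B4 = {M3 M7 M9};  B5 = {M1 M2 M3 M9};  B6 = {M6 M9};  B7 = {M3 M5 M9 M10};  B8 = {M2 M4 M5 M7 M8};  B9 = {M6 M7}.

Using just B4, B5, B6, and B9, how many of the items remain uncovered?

4

Union of B4, B5, B6, B9 = {M1, M2, M3, M6, M7, M9}.
Not covered: M4, M5, M8, M10 — 4 items.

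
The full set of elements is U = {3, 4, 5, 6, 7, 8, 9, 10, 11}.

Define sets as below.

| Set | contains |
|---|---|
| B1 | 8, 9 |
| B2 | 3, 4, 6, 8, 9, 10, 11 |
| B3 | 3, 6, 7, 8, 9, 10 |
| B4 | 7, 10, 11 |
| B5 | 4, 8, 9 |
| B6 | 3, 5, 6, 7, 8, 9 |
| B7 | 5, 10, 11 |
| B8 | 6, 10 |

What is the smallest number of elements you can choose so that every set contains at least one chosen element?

Take H = {8, 10}. Each listed set contains at least one of these, so H is a hitting set of size 2.
The sets B1, B8 are pairwise disjoint, so any hitting set needs a separate element for each — at least 2. Hence 2 is optimal.

2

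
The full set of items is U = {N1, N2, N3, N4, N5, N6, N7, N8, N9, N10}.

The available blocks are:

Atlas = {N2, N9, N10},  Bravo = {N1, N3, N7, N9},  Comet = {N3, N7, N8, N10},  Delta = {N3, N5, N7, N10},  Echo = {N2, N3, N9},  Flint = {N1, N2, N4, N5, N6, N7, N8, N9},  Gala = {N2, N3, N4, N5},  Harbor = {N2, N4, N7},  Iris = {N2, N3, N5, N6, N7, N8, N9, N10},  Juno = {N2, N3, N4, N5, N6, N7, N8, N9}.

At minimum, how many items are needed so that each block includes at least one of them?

H = {N2, N3} meets every block (each contains at least one member of H), and |H| = 2.
No single item lies in every block, so at least 2 are needed and 2 is optimal.

2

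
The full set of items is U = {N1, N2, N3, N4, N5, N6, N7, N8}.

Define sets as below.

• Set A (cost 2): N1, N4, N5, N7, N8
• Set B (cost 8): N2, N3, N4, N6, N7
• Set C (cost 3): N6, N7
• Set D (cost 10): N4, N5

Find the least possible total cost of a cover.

10

A, B together cover every item (A ∪ B = {N1, N2, N3, N4, N5, N6, N7, N8}); total cost 2 + 8 = 10.
No covering selection has total cost below 10.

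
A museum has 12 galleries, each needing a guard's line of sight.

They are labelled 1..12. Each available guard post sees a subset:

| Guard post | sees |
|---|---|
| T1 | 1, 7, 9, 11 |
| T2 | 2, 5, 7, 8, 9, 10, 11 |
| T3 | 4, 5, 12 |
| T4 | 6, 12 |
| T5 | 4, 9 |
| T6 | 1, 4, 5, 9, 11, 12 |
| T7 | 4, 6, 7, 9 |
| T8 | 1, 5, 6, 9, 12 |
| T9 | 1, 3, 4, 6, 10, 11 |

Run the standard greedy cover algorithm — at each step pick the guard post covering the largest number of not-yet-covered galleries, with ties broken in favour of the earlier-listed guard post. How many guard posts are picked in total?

Greedy: pick T2 (covers 7 new) → pick T9 (covers 4 new) → pick T3 (covers 1 new). Total picks: 3.

3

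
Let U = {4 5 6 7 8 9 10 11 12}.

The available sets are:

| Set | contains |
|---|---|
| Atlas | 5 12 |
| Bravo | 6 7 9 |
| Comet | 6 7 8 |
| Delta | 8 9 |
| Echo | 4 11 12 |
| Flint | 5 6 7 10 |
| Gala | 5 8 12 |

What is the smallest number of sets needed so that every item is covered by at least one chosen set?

Delta, Echo, and Flint cover everything between them: the union {4, 5, 6, 7, 8, 9, 10, 11, 12} is all of U.
Each set has at most 4 items, and 2·4 = 8 < 9 — so at least 3 sets are needed, and 3 is optimal.

3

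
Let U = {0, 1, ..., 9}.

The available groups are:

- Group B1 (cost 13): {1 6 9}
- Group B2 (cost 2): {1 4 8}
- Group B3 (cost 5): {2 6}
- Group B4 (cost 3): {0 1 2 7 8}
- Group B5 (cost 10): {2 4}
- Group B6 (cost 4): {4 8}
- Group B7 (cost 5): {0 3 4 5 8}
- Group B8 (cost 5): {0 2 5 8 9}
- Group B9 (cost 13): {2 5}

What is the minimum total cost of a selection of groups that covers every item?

18

B3, B4, B7, B8 together cover every item (B3 ∪ B4 ∪ B7 ∪ B8 = {0, 1, 2, 3, 4, 5, 6, 7, 8, 9}); total cost 5 + 3 + 5 + 5 = 18.
No covering selection has total cost below 18.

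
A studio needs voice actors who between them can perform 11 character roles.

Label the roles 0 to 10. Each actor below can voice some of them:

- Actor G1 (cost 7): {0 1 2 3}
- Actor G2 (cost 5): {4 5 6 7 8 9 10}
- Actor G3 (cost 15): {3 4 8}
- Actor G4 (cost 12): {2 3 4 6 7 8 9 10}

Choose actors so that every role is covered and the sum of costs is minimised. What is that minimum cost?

G1, G2 together cover every role (G1 ∪ G2 = {0, 1, 2, 3, 4, 5, 6, 7, 8, 9, 10}); total cost 7 + 5 = 12.
No covering selection has total cost below 12.

12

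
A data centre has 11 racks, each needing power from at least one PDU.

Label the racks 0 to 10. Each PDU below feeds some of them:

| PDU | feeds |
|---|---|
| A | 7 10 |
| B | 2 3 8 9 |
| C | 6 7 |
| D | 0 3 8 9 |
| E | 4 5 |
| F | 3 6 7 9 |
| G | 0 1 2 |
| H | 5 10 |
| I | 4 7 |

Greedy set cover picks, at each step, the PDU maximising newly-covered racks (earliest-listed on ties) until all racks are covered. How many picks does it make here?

5

Greedy: pick B (covers 4 new) → pick A (covers 2 new) → pick E (covers 2 new) → pick G (covers 2 new) → pick C (covers 1 new). Total picks: 5.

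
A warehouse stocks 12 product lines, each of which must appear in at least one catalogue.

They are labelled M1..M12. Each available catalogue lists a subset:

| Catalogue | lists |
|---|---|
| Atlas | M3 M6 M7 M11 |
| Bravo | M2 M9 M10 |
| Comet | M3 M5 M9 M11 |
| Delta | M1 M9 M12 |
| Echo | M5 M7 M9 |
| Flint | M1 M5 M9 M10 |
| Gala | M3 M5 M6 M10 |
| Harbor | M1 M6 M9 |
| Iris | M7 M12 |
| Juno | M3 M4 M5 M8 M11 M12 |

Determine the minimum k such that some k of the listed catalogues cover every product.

Atlas and Bravo and Flint and Juno together: Atlas ∪ Bravo ∪ Flint ∪ Juno = {M1, M2, M3, M4, M5, M6, M7, M8, M9, M10, M11, M12} — every product is covered.
No 3 of the 10 catalogues cover everything (all 120 combinations miss at least one product), so 4 is optimal.

4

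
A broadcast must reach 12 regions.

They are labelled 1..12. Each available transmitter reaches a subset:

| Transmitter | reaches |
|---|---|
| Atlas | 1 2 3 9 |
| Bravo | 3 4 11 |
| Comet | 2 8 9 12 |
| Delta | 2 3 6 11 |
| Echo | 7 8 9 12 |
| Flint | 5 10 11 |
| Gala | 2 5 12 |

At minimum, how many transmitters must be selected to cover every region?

Atlas and Bravo and Delta and Echo and Flint together: Atlas ∪ Bravo ∪ Delta ∪ Echo ∪ Flint = {1, 2, 3, 4, 5, 6, 7, 8, 9, 10, 11, 12} — every region is covered.
No 4 of the 7 transmitters cover everything (all 35 combinations miss at least one region), so 5 is optimal.

5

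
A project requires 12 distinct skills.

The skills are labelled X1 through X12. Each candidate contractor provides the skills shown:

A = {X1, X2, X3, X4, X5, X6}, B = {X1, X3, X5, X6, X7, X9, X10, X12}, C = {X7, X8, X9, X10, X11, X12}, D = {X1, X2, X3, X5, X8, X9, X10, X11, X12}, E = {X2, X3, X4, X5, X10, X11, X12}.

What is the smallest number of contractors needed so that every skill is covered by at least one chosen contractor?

2

A and C together: A ∪ C = {X1, X2, X3, X4, X5, X6, X7, X8, X9, X10, X11, X12} — every skill is covered.
No single contractor has all 12 skills (the largest, D, has 9), so 2 is optimal.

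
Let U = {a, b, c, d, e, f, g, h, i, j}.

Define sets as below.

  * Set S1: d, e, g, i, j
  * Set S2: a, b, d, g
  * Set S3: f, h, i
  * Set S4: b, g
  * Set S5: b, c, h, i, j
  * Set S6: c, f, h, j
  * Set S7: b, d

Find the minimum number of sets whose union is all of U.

3

Take {S1, S2, S6}. Their union is {a, b, c, d, e, f, g, h, i, j}, which is all 10 elements.
Only S2 contains a, so S2 is forced; the remaining 6 elements need at least 2 more sets (each remaining set adds at most 4) — so at least 3 sets are needed, and 3 is optimal.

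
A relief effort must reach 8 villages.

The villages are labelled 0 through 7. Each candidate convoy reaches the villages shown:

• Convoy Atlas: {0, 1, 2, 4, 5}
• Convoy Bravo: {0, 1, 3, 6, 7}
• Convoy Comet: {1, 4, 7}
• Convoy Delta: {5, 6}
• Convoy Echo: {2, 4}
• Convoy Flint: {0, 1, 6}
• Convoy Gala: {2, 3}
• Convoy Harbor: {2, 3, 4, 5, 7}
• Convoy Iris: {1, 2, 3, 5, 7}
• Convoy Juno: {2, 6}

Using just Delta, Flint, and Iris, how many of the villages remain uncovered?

Union of Delta, Flint, Iris = {0, 1, 2, 3, 5, 6, 7}.
Not covered: 4 — 1 village.

1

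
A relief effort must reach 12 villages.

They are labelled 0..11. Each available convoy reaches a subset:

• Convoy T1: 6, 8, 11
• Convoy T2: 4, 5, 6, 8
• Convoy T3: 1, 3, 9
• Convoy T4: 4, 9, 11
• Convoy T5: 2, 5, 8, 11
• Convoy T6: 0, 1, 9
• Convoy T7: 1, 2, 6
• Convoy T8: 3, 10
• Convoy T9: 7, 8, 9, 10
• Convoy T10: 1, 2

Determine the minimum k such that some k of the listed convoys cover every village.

5

T2 and T3 and T5 and T6 and T9 together: T2 ∪ T3 ∪ T5 ∪ T6 ∪ T9 = {0, 1, 2, 3, 4, 5, 6, 7, 8, 9, 10, 11} — every village is covered.
No 4 of the 10 convoys cover everything (all 210 combinations miss at least one village), so 5 is optimal.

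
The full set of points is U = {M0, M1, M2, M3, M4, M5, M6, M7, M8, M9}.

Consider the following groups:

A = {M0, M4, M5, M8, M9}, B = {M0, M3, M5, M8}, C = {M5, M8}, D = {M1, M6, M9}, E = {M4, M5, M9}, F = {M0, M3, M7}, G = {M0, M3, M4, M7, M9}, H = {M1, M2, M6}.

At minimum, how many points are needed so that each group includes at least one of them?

3

Take T = {M0, M5, M6}. Each listed group contains at least one of these, so T is a hitting set of size 3.
The groups E, F, H are pairwise disjoint, so any hitting set needs a separate point for each — at least 3. Hence 3 is optimal.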